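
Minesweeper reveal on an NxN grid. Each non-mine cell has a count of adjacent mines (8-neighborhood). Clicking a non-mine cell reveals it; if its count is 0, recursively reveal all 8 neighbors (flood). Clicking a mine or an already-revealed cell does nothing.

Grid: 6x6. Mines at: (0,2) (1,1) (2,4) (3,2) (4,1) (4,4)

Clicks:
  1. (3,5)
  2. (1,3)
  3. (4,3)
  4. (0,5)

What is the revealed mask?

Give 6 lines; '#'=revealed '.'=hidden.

Answer: ...###
...###
......
.....#
...#..
......

Derivation:
Click 1 (3,5) count=2: revealed 1 new [(3,5)] -> total=1
Click 2 (1,3) count=2: revealed 1 new [(1,3)] -> total=2
Click 3 (4,3) count=2: revealed 1 new [(4,3)] -> total=3
Click 4 (0,5) count=0: revealed 5 new [(0,3) (0,4) (0,5) (1,4) (1,5)] -> total=8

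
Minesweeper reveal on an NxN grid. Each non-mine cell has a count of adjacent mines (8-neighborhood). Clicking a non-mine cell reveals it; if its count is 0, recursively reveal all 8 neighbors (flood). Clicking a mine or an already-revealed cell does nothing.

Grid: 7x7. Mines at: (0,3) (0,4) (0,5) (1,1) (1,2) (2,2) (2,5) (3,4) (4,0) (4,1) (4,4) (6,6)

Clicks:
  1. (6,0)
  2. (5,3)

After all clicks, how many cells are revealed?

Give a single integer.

Answer: 12

Derivation:
Click 1 (6,0) count=0: revealed 12 new [(5,0) (5,1) (5,2) (5,3) (5,4) (5,5) (6,0) (6,1) (6,2) (6,3) (6,4) (6,5)] -> total=12
Click 2 (5,3) count=1: revealed 0 new [(none)] -> total=12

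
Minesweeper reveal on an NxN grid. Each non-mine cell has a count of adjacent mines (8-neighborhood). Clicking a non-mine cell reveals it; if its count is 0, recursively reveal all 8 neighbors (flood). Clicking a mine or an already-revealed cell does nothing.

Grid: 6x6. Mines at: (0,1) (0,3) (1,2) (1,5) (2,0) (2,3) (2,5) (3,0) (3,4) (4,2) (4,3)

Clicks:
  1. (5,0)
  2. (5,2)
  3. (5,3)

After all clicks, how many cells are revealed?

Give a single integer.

Answer: 6

Derivation:
Click 1 (5,0) count=0: revealed 4 new [(4,0) (4,1) (5,0) (5,1)] -> total=4
Click 2 (5,2) count=2: revealed 1 new [(5,2)] -> total=5
Click 3 (5,3) count=2: revealed 1 new [(5,3)] -> total=6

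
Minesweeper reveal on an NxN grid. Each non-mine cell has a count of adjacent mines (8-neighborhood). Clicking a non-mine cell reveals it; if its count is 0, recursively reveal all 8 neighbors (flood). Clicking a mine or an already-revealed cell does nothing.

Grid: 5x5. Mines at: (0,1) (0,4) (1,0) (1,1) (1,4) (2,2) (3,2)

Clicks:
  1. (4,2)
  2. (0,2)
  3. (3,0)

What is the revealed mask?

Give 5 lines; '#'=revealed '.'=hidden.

Click 1 (4,2) count=1: revealed 1 new [(4,2)] -> total=1
Click 2 (0,2) count=2: revealed 1 new [(0,2)] -> total=2
Click 3 (3,0) count=0: revealed 6 new [(2,0) (2,1) (3,0) (3,1) (4,0) (4,1)] -> total=8

Answer: ..#..
.....
##...
##...
###..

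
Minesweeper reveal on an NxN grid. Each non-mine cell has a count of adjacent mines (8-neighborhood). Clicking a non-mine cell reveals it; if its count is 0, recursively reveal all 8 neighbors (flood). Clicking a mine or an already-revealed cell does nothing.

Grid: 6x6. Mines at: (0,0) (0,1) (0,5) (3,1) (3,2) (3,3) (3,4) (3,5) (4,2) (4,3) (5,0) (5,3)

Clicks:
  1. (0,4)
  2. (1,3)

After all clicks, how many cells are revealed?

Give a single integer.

Answer: 9

Derivation:
Click 1 (0,4) count=1: revealed 1 new [(0,4)] -> total=1
Click 2 (1,3) count=0: revealed 8 new [(0,2) (0,3) (1,2) (1,3) (1,4) (2,2) (2,3) (2,4)] -> total=9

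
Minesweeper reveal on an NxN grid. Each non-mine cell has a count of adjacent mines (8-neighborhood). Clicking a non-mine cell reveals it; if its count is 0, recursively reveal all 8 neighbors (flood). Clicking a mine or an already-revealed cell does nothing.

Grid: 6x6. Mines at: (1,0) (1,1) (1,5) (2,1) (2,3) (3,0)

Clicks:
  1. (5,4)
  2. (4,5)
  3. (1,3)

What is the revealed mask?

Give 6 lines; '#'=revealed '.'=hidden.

Answer: ......
...#..
....##
.#####
######
######

Derivation:
Click 1 (5,4) count=0: revealed 19 new [(2,4) (2,5) (3,1) (3,2) (3,3) (3,4) (3,5) (4,0) (4,1) (4,2) (4,3) (4,4) (4,5) (5,0) (5,1) (5,2) (5,3) (5,4) (5,5)] -> total=19
Click 2 (4,5) count=0: revealed 0 new [(none)] -> total=19
Click 3 (1,3) count=1: revealed 1 new [(1,3)] -> total=20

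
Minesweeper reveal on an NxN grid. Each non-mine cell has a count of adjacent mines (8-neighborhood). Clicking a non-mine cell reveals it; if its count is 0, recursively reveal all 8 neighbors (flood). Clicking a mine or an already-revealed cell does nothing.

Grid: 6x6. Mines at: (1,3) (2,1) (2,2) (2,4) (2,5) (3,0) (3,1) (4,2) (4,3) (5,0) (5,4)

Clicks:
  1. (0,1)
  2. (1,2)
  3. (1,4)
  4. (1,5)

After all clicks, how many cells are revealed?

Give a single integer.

Answer: 8

Derivation:
Click 1 (0,1) count=0: revealed 6 new [(0,0) (0,1) (0,2) (1,0) (1,1) (1,2)] -> total=6
Click 2 (1,2) count=3: revealed 0 new [(none)] -> total=6
Click 3 (1,4) count=3: revealed 1 new [(1,4)] -> total=7
Click 4 (1,5) count=2: revealed 1 new [(1,5)] -> total=8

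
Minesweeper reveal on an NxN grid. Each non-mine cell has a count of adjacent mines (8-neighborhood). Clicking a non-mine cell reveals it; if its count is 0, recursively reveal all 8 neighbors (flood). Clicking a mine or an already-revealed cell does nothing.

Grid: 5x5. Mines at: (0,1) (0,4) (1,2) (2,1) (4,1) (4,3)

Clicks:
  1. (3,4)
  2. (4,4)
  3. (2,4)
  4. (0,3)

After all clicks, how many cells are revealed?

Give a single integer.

Answer: 8

Derivation:
Click 1 (3,4) count=1: revealed 1 new [(3,4)] -> total=1
Click 2 (4,4) count=1: revealed 1 new [(4,4)] -> total=2
Click 3 (2,4) count=0: revealed 5 new [(1,3) (1,4) (2,3) (2,4) (3,3)] -> total=7
Click 4 (0,3) count=2: revealed 1 new [(0,3)] -> total=8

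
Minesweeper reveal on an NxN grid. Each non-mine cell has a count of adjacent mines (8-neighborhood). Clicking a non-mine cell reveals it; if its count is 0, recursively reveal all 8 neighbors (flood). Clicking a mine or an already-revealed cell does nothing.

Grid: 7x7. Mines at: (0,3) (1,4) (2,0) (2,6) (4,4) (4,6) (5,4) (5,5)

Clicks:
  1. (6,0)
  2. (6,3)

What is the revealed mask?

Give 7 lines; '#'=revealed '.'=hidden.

Click 1 (6,0) count=0: revealed 22 new [(1,1) (1,2) (1,3) (2,1) (2,2) (2,3) (3,0) (3,1) (3,2) (3,3) (4,0) (4,1) (4,2) (4,3) (5,0) (5,1) (5,2) (5,3) (6,0) (6,1) (6,2) (6,3)] -> total=22
Click 2 (6,3) count=1: revealed 0 new [(none)] -> total=22

Answer: .......
.###...
.###...
####...
####...
####...
####...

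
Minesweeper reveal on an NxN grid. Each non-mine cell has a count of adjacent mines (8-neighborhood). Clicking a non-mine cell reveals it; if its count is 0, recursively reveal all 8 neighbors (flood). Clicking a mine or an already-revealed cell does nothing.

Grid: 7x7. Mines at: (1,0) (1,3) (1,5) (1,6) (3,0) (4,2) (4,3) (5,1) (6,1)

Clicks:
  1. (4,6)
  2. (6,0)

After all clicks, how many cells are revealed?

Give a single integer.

Click 1 (4,6) count=0: revealed 19 new [(2,4) (2,5) (2,6) (3,4) (3,5) (3,6) (4,4) (4,5) (4,6) (5,2) (5,3) (5,4) (5,5) (5,6) (6,2) (6,3) (6,4) (6,5) (6,6)] -> total=19
Click 2 (6,0) count=2: revealed 1 new [(6,0)] -> total=20

Answer: 20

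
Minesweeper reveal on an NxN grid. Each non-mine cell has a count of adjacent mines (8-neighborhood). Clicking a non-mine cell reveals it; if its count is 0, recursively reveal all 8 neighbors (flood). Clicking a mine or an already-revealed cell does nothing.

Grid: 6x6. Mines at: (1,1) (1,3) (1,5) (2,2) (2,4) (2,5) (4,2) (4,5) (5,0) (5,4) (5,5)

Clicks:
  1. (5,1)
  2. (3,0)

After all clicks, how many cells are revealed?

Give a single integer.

Click 1 (5,1) count=2: revealed 1 new [(5,1)] -> total=1
Click 2 (3,0) count=0: revealed 6 new [(2,0) (2,1) (3,0) (3,1) (4,0) (4,1)] -> total=7

Answer: 7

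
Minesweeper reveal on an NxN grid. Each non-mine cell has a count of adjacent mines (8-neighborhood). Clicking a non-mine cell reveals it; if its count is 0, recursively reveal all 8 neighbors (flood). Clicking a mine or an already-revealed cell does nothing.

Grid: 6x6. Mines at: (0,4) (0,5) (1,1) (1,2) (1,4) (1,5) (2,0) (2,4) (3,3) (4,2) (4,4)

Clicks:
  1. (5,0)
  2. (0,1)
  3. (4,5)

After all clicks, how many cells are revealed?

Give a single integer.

Answer: 8

Derivation:
Click 1 (5,0) count=0: revealed 6 new [(3,0) (3,1) (4,0) (4,1) (5,0) (5,1)] -> total=6
Click 2 (0,1) count=2: revealed 1 new [(0,1)] -> total=7
Click 3 (4,5) count=1: revealed 1 new [(4,5)] -> total=8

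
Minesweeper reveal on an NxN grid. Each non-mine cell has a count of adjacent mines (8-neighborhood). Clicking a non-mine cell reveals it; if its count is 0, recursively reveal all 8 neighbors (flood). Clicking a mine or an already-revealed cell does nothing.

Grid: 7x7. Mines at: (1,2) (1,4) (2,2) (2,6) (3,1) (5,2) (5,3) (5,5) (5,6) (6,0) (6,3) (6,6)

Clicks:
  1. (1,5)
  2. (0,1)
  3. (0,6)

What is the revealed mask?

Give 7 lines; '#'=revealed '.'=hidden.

Click 1 (1,5) count=2: revealed 1 new [(1,5)] -> total=1
Click 2 (0,1) count=1: revealed 1 new [(0,1)] -> total=2
Click 3 (0,6) count=0: revealed 3 new [(0,5) (0,6) (1,6)] -> total=5

Answer: .#...##
.....##
.......
.......
.......
.......
.......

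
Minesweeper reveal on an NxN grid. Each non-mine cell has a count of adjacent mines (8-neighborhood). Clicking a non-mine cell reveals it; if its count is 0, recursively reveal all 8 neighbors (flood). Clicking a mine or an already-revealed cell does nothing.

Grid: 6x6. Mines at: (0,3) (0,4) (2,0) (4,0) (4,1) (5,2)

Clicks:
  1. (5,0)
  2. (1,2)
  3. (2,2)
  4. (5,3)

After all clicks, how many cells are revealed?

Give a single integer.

Click 1 (5,0) count=2: revealed 1 new [(5,0)] -> total=1
Click 2 (1,2) count=1: revealed 1 new [(1,2)] -> total=2
Click 3 (2,2) count=0: revealed 21 new [(1,1) (1,3) (1,4) (1,5) (2,1) (2,2) (2,3) (2,4) (2,5) (3,1) (3,2) (3,3) (3,4) (3,5) (4,2) (4,3) (4,4) (4,5) (5,3) (5,4) (5,5)] -> total=23
Click 4 (5,3) count=1: revealed 0 new [(none)] -> total=23

Answer: 23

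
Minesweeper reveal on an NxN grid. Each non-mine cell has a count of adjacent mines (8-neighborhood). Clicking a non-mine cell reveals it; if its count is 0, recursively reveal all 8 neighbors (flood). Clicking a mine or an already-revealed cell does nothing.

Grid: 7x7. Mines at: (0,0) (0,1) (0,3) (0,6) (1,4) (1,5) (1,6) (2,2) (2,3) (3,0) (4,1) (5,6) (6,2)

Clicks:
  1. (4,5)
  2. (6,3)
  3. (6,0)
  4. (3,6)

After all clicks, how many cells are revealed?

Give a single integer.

Click 1 (4,5) count=1: revealed 1 new [(4,5)] -> total=1
Click 2 (6,3) count=1: revealed 1 new [(6,3)] -> total=2
Click 3 (6,0) count=0: revealed 4 new [(5,0) (5,1) (6,0) (6,1)] -> total=6
Click 4 (3,6) count=0: revealed 18 new [(2,4) (2,5) (2,6) (3,2) (3,3) (3,4) (3,5) (3,6) (4,2) (4,3) (4,4) (4,6) (5,2) (5,3) (5,4) (5,5) (6,4) (6,5)] -> total=24

Answer: 24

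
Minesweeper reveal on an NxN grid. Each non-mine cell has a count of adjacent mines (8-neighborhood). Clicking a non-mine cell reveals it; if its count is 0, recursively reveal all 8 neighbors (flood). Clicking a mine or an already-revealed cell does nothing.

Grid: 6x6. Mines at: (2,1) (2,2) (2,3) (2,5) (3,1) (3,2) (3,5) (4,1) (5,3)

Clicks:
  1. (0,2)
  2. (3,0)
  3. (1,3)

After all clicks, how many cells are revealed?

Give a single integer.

Answer: 13

Derivation:
Click 1 (0,2) count=0: revealed 12 new [(0,0) (0,1) (0,2) (0,3) (0,4) (0,5) (1,0) (1,1) (1,2) (1,3) (1,4) (1,5)] -> total=12
Click 2 (3,0) count=3: revealed 1 new [(3,0)] -> total=13
Click 3 (1,3) count=2: revealed 0 new [(none)] -> total=13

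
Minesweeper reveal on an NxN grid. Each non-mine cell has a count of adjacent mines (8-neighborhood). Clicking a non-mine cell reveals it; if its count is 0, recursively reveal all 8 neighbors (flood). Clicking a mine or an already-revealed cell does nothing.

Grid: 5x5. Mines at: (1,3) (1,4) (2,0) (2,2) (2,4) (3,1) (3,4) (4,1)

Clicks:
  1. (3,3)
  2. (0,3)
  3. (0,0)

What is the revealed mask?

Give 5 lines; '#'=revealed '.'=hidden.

Click 1 (3,3) count=3: revealed 1 new [(3,3)] -> total=1
Click 2 (0,3) count=2: revealed 1 new [(0,3)] -> total=2
Click 3 (0,0) count=0: revealed 6 new [(0,0) (0,1) (0,2) (1,0) (1,1) (1,2)] -> total=8

Answer: ####.
###..
.....
...#.
.....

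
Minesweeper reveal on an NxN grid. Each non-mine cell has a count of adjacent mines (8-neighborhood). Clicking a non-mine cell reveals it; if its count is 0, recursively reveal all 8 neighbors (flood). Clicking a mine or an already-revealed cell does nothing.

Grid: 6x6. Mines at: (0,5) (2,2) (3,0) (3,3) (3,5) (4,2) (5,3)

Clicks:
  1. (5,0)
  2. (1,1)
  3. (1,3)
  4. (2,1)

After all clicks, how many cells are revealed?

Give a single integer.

Answer: 7

Derivation:
Click 1 (5,0) count=0: revealed 4 new [(4,0) (4,1) (5,0) (5,1)] -> total=4
Click 2 (1,1) count=1: revealed 1 new [(1,1)] -> total=5
Click 3 (1,3) count=1: revealed 1 new [(1,3)] -> total=6
Click 4 (2,1) count=2: revealed 1 new [(2,1)] -> total=7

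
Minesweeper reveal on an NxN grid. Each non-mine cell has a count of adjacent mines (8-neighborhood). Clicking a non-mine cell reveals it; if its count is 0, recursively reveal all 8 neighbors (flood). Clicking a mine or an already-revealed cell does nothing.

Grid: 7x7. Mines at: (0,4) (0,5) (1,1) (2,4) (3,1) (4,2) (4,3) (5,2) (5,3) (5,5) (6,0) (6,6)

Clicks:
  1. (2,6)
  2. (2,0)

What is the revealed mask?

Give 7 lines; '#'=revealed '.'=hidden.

Click 1 (2,6) count=0: revealed 8 new [(1,5) (1,6) (2,5) (2,6) (3,5) (3,6) (4,5) (4,6)] -> total=8
Click 2 (2,0) count=2: revealed 1 new [(2,0)] -> total=9

Answer: .......
.....##
#....##
.....##
.....##
.......
.......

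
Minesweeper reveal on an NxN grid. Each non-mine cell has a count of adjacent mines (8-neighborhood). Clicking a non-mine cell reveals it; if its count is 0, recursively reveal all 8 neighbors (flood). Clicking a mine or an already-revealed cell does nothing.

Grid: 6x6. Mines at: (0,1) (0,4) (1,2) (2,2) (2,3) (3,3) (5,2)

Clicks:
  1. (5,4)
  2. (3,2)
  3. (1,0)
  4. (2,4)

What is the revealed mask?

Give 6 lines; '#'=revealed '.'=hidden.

Answer: ......
#...##
....##
..#.##
...###
...###

Derivation:
Click 1 (5,4) count=0: revealed 12 new [(1,4) (1,5) (2,4) (2,5) (3,4) (3,5) (4,3) (4,4) (4,5) (5,3) (5,4) (5,5)] -> total=12
Click 2 (3,2) count=3: revealed 1 new [(3,2)] -> total=13
Click 3 (1,0) count=1: revealed 1 new [(1,0)] -> total=14
Click 4 (2,4) count=2: revealed 0 new [(none)] -> total=14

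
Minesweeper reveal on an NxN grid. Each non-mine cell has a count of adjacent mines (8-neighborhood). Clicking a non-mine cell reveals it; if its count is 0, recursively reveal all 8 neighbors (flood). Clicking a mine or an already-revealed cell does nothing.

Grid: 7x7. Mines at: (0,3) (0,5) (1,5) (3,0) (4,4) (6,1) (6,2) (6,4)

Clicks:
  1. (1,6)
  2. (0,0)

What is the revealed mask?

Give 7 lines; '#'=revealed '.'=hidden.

Answer: ###....
#####.#
#####..
.####..
.###...
.###...
.......

Derivation:
Click 1 (1,6) count=2: revealed 1 new [(1,6)] -> total=1
Click 2 (0,0) count=0: revealed 23 new [(0,0) (0,1) (0,2) (1,0) (1,1) (1,2) (1,3) (1,4) (2,0) (2,1) (2,2) (2,3) (2,4) (3,1) (3,2) (3,3) (3,4) (4,1) (4,2) (4,3) (5,1) (5,2) (5,3)] -> total=24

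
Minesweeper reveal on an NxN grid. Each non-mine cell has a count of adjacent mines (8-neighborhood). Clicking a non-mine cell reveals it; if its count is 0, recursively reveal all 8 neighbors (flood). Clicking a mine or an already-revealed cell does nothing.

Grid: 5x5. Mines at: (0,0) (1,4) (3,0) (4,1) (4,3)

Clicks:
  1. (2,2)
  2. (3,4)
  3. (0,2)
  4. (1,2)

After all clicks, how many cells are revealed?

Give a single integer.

Click 1 (2,2) count=0: revealed 12 new [(0,1) (0,2) (0,3) (1,1) (1,2) (1,3) (2,1) (2,2) (2,3) (3,1) (3,2) (3,3)] -> total=12
Click 2 (3,4) count=1: revealed 1 new [(3,4)] -> total=13
Click 3 (0,2) count=0: revealed 0 new [(none)] -> total=13
Click 4 (1,2) count=0: revealed 0 new [(none)] -> total=13

Answer: 13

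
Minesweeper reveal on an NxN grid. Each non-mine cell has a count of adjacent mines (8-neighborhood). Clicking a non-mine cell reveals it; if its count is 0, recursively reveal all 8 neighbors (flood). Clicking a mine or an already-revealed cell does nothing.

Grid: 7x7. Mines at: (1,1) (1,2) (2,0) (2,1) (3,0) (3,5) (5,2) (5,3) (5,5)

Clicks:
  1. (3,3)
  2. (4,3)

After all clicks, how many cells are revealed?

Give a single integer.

Click 1 (3,3) count=0: revealed 9 new [(2,2) (2,3) (2,4) (3,2) (3,3) (3,4) (4,2) (4,3) (4,4)] -> total=9
Click 2 (4,3) count=2: revealed 0 new [(none)] -> total=9

Answer: 9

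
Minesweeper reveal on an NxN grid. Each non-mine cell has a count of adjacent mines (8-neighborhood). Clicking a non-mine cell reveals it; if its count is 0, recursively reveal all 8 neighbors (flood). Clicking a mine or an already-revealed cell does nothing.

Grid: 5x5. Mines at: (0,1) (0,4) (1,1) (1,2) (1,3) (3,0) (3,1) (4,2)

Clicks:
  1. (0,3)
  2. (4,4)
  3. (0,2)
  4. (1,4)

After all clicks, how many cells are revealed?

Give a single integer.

Click 1 (0,3) count=3: revealed 1 new [(0,3)] -> total=1
Click 2 (4,4) count=0: revealed 6 new [(2,3) (2,4) (3,3) (3,4) (4,3) (4,4)] -> total=7
Click 3 (0,2) count=4: revealed 1 new [(0,2)] -> total=8
Click 4 (1,4) count=2: revealed 1 new [(1,4)] -> total=9

Answer: 9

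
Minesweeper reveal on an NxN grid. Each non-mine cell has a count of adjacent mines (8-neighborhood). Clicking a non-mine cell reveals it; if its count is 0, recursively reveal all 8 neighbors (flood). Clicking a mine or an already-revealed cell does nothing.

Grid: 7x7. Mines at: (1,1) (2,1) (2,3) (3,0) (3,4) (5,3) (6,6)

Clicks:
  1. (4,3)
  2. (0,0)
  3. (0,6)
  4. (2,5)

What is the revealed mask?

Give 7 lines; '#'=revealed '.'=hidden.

Click 1 (4,3) count=2: revealed 1 new [(4,3)] -> total=1
Click 2 (0,0) count=1: revealed 1 new [(0,0)] -> total=2
Click 3 (0,6) count=0: revealed 19 new [(0,2) (0,3) (0,4) (0,5) (0,6) (1,2) (1,3) (1,4) (1,5) (1,6) (2,4) (2,5) (2,6) (3,5) (3,6) (4,5) (4,6) (5,5) (5,6)] -> total=21
Click 4 (2,5) count=1: revealed 0 new [(none)] -> total=21

Answer: #.#####
..#####
....###
.....##
...#.##
.....##
.......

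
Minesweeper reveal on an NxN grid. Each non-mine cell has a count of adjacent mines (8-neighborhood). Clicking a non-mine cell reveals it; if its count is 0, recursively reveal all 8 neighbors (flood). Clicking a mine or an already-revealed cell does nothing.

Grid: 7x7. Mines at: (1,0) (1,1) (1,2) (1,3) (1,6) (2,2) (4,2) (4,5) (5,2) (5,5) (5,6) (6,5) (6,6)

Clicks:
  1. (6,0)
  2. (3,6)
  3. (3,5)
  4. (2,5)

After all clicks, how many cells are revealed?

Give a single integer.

Click 1 (6,0) count=0: revealed 10 new [(2,0) (2,1) (3,0) (3,1) (4,0) (4,1) (5,0) (5,1) (6,0) (6,1)] -> total=10
Click 2 (3,6) count=1: revealed 1 new [(3,6)] -> total=11
Click 3 (3,5) count=1: revealed 1 new [(3,5)] -> total=12
Click 4 (2,5) count=1: revealed 1 new [(2,5)] -> total=13

Answer: 13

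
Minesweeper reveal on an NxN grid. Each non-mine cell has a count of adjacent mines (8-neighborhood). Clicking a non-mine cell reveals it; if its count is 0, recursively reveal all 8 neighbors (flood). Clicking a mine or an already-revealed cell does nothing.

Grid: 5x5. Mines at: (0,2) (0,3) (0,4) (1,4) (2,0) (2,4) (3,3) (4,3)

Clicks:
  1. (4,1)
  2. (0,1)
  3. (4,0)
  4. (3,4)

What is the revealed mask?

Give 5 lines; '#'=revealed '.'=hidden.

Answer: .#...
.....
.....
###.#
###..

Derivation:
Click 1 (4,1) count=0: revealed 6 new [(3,0) (3,1) (3,2) (4,0) (4,1) (4,2)] -> total=6
Click 2 (0,1) count=1: revealed 1 new [(0,1)] -> total=7
Click 3 (4,0) count=0: revealed 0 new [(none)] -> total=7
Click 4 (3,4) count=3: revealed 1 new [(3,4)] -> total=8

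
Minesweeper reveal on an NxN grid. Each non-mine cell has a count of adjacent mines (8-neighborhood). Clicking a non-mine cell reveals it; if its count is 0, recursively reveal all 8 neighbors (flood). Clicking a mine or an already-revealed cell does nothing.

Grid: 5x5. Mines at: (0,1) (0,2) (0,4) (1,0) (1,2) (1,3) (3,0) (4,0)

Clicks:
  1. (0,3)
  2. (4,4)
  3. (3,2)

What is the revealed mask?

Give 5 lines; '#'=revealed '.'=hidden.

Click 1 (0,3) count=4: revealed 1 new [(0,3)] -> total=1
Click 2 (4,4) count=0: revealed 12 new [(2,1) (2,2) (2,3) (2,4) (3,1) (3,2) (3,3) (3,4) (4,1) (4,2) (4,3) (4,4)] -> total=13
Click 3 (3,2) count=0: revealed 0 new [(none)] -> total=13

Answer: ...#.
.....
.####
.####
.####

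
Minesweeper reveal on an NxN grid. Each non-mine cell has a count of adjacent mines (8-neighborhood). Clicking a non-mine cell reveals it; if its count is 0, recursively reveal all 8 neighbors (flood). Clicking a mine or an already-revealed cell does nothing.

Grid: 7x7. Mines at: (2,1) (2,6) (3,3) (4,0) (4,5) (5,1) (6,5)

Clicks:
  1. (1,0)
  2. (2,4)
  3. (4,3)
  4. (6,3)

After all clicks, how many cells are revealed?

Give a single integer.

Answer: 11

Derivation:
Click 1 (1,0) count=1: revealed 1 new [(1,0)] -> total=1
Click 2 (2,4) count=1: revealed 1 new [(2,4)] -> total=2
Click 3 (4,3) count=1: revealed 1 new [(4,3)] -> total=3
Click 4 (6,3) count=0: revealed 8 new [(4,2) (4,4) (5,2) (5,3) (5,4) (6,2) (6,3) (6,4)] -> total=11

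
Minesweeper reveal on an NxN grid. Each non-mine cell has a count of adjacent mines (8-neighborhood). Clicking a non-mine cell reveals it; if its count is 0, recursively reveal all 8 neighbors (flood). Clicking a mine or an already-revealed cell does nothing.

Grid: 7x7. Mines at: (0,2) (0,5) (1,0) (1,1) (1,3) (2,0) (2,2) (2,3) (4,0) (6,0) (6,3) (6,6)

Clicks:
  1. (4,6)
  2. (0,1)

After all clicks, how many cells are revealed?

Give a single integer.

Answer: 25

Derivation:
Click 1 (4,6) count=0: revealed 24 new [(1,4) (1,5) (1,6) (2,4) (2,5) (2,6) (3,1) (3,2) (3,3) (3,4) (3,5) (3,6) (4,1) (4,2) (4,3) (4,4) (4,5) (4,6) (5,1) (5,2) (5,3) (5,4) (5,5) (5,6)] -> total=24
Click 2 (0,1) count=3: revealed 1 new [(0,1)] -> total=25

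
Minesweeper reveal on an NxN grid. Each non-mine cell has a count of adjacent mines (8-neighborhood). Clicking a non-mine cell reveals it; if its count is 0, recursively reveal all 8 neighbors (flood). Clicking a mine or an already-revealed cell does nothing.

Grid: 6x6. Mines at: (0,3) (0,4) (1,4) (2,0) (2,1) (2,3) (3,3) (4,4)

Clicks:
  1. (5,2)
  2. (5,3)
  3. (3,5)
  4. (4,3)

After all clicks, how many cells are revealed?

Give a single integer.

Click 1 (5,2) count=0: revealed 11 new [(3,0) (3,1) (3,2) (4,0) (4,1) (4,2) (4,3) (5,0) (5,1) (5,2) (5,3)] -> total=11
Click 2 (5,3) count=1: revealed 0 new [(none)] -> total=11
Click 3 (3,5) count=1: revealed 1 new [(3,5)] -> total=12
Click 4 (4,3) count=2: revealed 0 new [(none)] -> total=12

Answer: 12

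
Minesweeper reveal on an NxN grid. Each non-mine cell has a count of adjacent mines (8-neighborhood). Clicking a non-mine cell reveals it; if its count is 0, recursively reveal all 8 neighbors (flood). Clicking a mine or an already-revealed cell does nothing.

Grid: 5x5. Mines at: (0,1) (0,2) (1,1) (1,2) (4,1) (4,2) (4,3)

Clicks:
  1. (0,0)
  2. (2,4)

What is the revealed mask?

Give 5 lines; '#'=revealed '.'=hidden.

Click 1 (0,0) count=2: revealed 1 new [(0,0)] -> total=1
Click 2 (2,4) count=0: revealed 8 new [(0,3) (0,4) (1,3) (1,4) (2,3) (2,4) (3,3) (3,4)] -> total=9

Answer: #..##
...##
...##
...##
.....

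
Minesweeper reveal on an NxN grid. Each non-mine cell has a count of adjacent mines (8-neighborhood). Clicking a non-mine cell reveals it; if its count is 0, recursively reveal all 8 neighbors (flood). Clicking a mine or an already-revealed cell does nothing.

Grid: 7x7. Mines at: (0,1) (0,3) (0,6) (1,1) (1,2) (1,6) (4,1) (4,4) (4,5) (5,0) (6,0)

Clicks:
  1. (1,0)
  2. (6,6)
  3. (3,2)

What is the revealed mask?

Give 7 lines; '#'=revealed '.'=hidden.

Answer: .......
#......
.......
..#....
.......
.######
.######

Derivation:
Click 1 (1,0) count=2: revealed 1 new [(1,0)] -> total=1
Click 2 (6,6) count=0: revealed 12 new [(5,1) (5,2) (5,3) (5,4) (5,5) (5,6) (6,1) (6,2) (6,3) (6,4) (6,5) (6,6)] -> total=13
Click 3 (3,2) count=1: revealed 1 new [(3,2)] -> total=14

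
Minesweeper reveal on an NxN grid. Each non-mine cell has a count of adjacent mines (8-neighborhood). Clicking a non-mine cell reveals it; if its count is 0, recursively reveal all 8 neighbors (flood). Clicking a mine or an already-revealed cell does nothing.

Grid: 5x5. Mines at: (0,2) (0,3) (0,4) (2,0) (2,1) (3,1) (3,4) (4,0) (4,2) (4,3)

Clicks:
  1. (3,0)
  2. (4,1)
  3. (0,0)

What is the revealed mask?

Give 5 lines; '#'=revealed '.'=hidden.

Click 1 (3,0) count=4: revealed 1 new [(3,0)] -> total=1
Click 2 (4,1) count=3: revealed 1 new [(4,1)] -> total=2
Click 3 (0,0) count=0: revealed 4 new [(0,0) (0,1) (1,0) (1,1)] -> total=6

Answer: ##...
##...
.....
#....
.#...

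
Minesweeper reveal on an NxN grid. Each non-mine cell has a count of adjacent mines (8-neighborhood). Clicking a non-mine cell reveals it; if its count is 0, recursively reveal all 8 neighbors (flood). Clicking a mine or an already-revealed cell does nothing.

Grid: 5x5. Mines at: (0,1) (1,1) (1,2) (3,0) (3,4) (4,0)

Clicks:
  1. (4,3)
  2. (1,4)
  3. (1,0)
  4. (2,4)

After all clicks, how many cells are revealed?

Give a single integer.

Click 1 (4,3) count=1: revealed 1 new [(4,3)] -> total=1
Click 2 (1,4) count=0: revealed 6 new [(0,3) (0,4) (1,3) (1,4) (2,3) (2,4)] -> total=7
Click 3 (1,0) count=2: revealed 1 new [(1,0)] -> total=8
Click 4 (2,4) count=1: revealed 0 new [(none)] -> total=8

Answer: 8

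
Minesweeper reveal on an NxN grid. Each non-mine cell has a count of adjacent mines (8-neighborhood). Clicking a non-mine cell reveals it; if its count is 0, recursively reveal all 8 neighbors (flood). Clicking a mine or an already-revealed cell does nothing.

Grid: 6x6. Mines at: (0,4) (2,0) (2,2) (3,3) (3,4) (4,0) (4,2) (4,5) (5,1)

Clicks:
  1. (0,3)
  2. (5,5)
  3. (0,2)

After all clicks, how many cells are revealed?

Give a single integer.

Answer: 9

Derivation:
Click 1 (0,3) count=1: revealed 1 new [(0,3)] -> total=1
Click 2 (5,5) count=1: revealed 1 new [(5,5)] -> total=2
Click 3 (0,2) count=0: revealed 7 new [(0,0) (0,1) (0,2) (1,0) (1,1) (1,2) (1,3)] -> total=9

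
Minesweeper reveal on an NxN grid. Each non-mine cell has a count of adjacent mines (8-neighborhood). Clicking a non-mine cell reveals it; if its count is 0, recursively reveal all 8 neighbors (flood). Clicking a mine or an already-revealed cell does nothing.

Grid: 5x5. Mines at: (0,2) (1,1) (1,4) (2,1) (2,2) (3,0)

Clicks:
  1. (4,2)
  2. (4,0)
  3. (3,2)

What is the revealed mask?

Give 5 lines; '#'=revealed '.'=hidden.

Click 1 (4,2) count=0: revealed 10 new [(2,3) (2,4) (3,1) (3,2) (3,3) (3,4) (4,1) (4,2) (4,3) (4,4)] -> total=10
Click 2 (4,0) count=1: revealed 1 new [(4,0)] -> total=11
Click 3 (3,2) count=2: revealed 0 new [(none)] -> total=11

Answer: .....
.....
...##
.####
#####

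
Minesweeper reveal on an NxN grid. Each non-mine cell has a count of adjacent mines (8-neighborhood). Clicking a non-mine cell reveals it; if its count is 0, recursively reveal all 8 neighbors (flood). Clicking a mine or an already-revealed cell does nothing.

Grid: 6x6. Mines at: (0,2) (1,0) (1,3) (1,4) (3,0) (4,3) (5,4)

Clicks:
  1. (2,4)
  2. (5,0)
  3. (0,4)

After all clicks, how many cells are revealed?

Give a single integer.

Click 1 (2,4) count=2: revealed 1 new [(2,4)] -> total=1
Click 2 (5,0) count=0: revealed 6 new [(4,0) (4,1) (4,2) (5,0) (5,1) (5,2)] -> total=7
Click 3 (0,4) count=2: revealed 1 new [(0,4)] -> total=8

Answer: 8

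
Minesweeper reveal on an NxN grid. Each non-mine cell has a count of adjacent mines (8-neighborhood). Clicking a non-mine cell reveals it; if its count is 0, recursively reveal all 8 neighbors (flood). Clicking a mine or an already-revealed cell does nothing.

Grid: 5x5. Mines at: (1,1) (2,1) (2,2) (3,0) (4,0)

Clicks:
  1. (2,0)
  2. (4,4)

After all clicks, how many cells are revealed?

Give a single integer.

Click 1 (2,0) count=3: revealed 1 new [(2,0)] -> total=1
Click 2 (4,4) count=0: revealed 16 new [(0,2) (0,3) (0,4) (1,2) (1,3) (1,4) (2,3) (2,4) (3,1) (3,2) (3,3) (3,4) (4,1) (4,2) (4,3) (4,4)] -> total=17

Answer: 17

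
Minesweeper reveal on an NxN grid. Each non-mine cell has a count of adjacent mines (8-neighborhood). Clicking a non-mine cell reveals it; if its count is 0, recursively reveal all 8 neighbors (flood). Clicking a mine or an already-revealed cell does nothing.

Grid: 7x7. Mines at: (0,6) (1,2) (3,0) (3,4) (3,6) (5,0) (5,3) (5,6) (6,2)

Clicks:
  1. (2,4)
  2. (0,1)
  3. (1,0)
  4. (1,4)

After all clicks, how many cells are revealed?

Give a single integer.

Click 1 (2,4) count=1: revealed 1 new [(2,4)] -> total=1
Click 2 (0,1) count=1: revealed 1 new [(0,1)] -> total=2
Click 3 (1,0) count=0: revealed 5 new [(0,0) (1,0) (1,1) (2,0) (2,1)] -> total=7
Click 4 (1,4) count=0: revealed 8 new [(0,3) (0,4) (0,5) (1,3) (1,4) (1,5) (2,3) (2,5)] -> total=15

Answer: 15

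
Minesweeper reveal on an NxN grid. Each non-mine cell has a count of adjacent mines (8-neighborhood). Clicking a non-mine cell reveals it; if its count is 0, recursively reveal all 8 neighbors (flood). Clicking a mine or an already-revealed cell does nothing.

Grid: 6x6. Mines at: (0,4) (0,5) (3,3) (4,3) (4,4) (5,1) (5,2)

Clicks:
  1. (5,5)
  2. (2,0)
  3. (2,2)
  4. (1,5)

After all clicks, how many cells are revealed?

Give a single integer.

Click 1 (5,5) count=1: revealed 1 new [(5,5)] -> total=1
Click 2 (2,0) count=0: revealed 18 new [(0,0) (0,1) (0,2) (0,3) (1,0) (1,1) (1,2) (1,3) (2,0) (2,1) (2,2) (2,3) (3,0) (3,1) (3,2) (4,0) (4,1) (4,2)] -> total=19
Click 3 (2,2) count=1: revealed 0 new [(none)] -> total=19
Click 4 (1,5) count=2: revealed 1 new [(1,5)] -> total=20

Answer: 20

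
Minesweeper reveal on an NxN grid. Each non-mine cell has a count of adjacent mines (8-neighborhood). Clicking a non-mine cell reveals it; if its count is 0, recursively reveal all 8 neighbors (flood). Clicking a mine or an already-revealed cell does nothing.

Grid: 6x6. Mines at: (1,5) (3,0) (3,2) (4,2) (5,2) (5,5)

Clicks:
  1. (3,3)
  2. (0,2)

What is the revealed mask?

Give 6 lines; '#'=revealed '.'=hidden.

Answer: #####.
#####.
#####.
...#..
......
......

Derivation:
Click 1 (3,3) count=2: revealed 1 new [(3,3)] -> total=1
Click 2 (0,2) count=0: revealed 15 new [(0,0) (0,1) (0,2) (0,3) (0,4) (1,0) (1,1) (1,2) (1,3) (1,4) (2,0) (2,1) (2,2) (2,3) (2,4)] -> total=16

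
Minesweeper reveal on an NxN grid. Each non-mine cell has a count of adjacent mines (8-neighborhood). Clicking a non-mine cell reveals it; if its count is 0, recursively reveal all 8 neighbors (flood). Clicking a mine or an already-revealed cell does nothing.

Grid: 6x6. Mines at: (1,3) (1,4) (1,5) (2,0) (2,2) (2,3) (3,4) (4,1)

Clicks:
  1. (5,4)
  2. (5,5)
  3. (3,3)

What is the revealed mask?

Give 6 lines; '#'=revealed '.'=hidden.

Click 1 (5,4) count=0: revealed 8 new [(4,2) (4,3) (4,4) (4,5) (5,2) (5,3) (5,4) (5,5)] -> total=8
Click 2 (5,5) count=0: revealed 0 new [(none)] -> total=8
Click 3 (3,3) count=3: revealed 1 new [(3,3)] -> total=9

Answer: ......
......
......
...#..
..####
..####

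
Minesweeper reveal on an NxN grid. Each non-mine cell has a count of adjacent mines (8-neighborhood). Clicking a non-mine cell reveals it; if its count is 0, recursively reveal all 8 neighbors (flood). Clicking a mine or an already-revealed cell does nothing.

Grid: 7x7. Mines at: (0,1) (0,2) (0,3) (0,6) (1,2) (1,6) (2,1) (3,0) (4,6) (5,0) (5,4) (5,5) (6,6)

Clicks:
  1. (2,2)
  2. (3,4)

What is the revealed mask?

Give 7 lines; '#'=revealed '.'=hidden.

Answer: .......
...###.
..####.
.#####.
.#####.
.###...
.###...

Derivation:
Click 1 (2,2) count=2: revealed 1 new [(2,2)] -> total=1
Click 2 (3,4) count=0: revealed 22 new [(1,3) (1,4) (1,5) (2,3) (2,4) (2,5) (3,1) (3,2) (3,3) (3,4) (3,5) (4,1) (4,2) (4,3) (4,4) (4,5) (5,1) (5,2) (5,3) (6,1) (6,2) (6,3)] -> total=23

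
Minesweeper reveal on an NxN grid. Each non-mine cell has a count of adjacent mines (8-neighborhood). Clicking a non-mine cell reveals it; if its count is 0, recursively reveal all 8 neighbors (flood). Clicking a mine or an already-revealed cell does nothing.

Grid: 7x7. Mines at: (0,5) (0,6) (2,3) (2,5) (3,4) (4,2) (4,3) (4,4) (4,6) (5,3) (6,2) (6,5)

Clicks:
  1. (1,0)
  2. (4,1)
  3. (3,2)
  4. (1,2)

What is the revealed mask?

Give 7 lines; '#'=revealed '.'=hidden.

Answer: #####..
#####..
###....
###....
##.....
##.....
##.....

Derivation:
Click 1 (1,0) count=0: revealed 22 new [(0,0) (0,1) (0,2) (0,3) (0,4) (1,0) (1,1) (1,2) (1,3) (1,4) (2,0) (2,1) (2,2) (3,0) (3,1) (3,2) (4,0) (4,1) (5,0) (5,1) (6,0) (6,1)] -> total=22
Click 2 (4,1) count=1: revealed 0 new [(none)] -> total=22
Click 3 (3,2) count=3: revealed 0 new [(none)] -> total=22
Click 4 (1,2) count=1: revealed 0 new [(none)] -> total=22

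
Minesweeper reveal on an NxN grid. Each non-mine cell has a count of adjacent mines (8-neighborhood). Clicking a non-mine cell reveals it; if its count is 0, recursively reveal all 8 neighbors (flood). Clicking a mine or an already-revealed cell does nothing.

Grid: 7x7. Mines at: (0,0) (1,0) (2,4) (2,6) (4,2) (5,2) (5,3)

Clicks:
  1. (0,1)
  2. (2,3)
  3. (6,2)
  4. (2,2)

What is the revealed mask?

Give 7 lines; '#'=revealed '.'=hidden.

Answer: .######
.######
.###...
.###...
.......
.......
..#....

Derivation:
Click 1 (0,1) count=2: revealed 1 new [(0,1)] -> total=1
Click 2 (2,3) count=1: revealed 1 new [(2,3)] -> total=2
Click 3 (6,2) count=2: revealed 1 new [(6,2)] -> total=3
Click 4 (2,2) count=0: revealed 16 new [(0,2) (0,3) (0,4) (0,5) (0,6) (1,1) (1,2) (1,3) (1,4) (1,5) (1,6) (2,1) (2,2) (3,1) (3,2) (3,3)] -> total=19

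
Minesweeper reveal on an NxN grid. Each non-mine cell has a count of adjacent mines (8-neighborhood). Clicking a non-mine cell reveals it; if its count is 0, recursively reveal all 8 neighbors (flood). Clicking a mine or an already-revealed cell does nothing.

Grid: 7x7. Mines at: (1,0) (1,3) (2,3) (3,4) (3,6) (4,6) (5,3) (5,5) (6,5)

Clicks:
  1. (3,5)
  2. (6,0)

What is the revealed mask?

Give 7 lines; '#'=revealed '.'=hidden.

Click 1 (3,5) count=3: revealed 1 new [(3,5)] -> total=1
Click 2 (6,0) count=0: revealed 15 new [(2,0) (2,1) (2,2) (3,0) (3,1) (3,2) (4,0) (4,1) (4,2) (5,0) (5,1) (5,2) (6,0) (6,1) (6,2)] -> total=16

Answer: .......
.......
###....
###..#.
###....
###....
###....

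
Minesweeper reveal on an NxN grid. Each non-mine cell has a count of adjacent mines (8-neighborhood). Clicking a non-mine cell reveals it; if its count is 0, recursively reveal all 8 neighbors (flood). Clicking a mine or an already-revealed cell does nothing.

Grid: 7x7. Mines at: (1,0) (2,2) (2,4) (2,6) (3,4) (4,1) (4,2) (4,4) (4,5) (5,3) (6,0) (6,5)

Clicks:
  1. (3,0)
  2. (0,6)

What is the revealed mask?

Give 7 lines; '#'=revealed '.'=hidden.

Answer: .######
.######
.......
#......
.......
.......
.......

Derivation:
Click 1 (3,0) count=1: revealed 1 new [(3,0)] -> total=1
Click 2 (0,6) count=0: revealed 12 new [(0,1) (0,2) (0,3) (0,4) (0,5) (0,6) (1,1) (1,2) (1,3) (1,4) (1,5) (1,6)] -> total=13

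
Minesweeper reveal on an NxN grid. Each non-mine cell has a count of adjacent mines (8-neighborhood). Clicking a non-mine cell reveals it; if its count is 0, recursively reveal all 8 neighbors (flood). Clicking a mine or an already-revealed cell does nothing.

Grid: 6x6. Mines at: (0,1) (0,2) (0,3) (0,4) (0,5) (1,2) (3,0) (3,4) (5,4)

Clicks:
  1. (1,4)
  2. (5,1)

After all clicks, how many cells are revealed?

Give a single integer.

Answer: 15

Derivation:
Click 1 (1,4) count=3: revealed 1 new [(1,4)] -> total=1
Click 2 (5,1) count=0: revealed 14 new [(2,1) (2,2) (2,3) (3,1) (3,2) (3,3) (4,0) (4,1) (4,2) (4,3) (5,0) (5,1) (5,2) (5,3)] -> total=15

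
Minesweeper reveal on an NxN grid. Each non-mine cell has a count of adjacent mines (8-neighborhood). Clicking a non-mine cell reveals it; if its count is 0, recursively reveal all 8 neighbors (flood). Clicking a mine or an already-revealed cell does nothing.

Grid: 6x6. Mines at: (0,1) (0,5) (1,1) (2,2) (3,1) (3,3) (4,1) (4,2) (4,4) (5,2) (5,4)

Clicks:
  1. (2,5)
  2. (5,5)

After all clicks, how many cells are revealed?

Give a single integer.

Click 1 (2,5) count=0: revealed 6 new [(1,4) (1,5) (2,4) (2,5) (3,4) (3,5)] -> total=6
Click 2 (5,5) count=2: revealed 1 new [(5,5)] -> total=7

Answer: 7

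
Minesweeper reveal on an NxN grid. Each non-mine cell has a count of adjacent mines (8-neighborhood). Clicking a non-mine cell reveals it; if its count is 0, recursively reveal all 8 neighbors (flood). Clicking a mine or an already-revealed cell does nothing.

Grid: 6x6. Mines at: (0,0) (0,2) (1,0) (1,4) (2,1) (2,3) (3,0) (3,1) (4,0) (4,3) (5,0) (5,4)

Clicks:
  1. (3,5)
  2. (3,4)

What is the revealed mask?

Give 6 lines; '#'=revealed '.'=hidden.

Answer: ......
......
....##
....##
....##
......

Derivation:
Click 1 (3,5) count=0: revealed 6 new [(2,4) (2,5) (3,4) (3,5) (4,4) (4,5)] -> total=6
Click 2 (3,4) count=2: revealed 0 new [(none)] -> total=6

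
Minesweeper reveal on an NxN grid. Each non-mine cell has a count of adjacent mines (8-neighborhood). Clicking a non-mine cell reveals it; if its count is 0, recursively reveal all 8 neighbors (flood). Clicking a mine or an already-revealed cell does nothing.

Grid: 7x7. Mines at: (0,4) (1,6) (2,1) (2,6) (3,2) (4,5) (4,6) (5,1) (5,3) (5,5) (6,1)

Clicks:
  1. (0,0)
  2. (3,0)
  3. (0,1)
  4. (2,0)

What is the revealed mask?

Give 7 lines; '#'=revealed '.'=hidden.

Click 1 (0,0) count=0: revealed 8 new [(0,0) (0,1) (0,2) (0,3) (1,0) (1,1) (1,2) (1,3)] -> total=8
Click 2 (3,0) count=1: revealed 1 new [(3,0)] -> total=9
Click 3 (0,1) count=0: revealed 0 new [(none)] -> total=9
Click 4 (2,0) count=1: revealed 1 new [(2,0)] -> total=10

Answer: ####...
####...
#......
#......
.......
.......
.......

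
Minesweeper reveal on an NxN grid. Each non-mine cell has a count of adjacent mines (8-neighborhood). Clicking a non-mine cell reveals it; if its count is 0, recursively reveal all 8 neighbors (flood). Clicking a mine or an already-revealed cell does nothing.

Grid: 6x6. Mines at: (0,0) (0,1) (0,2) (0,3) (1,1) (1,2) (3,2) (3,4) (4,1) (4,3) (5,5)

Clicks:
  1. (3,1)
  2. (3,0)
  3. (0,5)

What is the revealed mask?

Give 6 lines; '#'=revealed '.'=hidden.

Answer: ....##
....##
....##
##....
......
......

Derivation:
Click 1 (3,1) count=2: revealed 1 new [(3,1)] -> total=1
Click 2 (3,0) count=1: revealed 1 new [(3,0)] -> total=2
Click 3 (0,5) count=0: revealed 6 new [(0,4) (0,5) (1,4) (1,5) (2,4) (2,5)] -> total=8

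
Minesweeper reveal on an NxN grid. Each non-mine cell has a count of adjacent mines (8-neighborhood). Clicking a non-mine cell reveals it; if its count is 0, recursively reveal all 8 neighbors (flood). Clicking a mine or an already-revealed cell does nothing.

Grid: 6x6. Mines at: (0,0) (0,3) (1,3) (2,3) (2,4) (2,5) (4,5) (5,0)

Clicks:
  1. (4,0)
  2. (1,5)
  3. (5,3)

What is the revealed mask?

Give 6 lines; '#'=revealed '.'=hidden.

Click 1 (4,0) count=1: revealed 1 new [(4,0)] -> total=1
Click 2 (1,5) count=2: revealed 1 new [(1,5)] -> total=2
Click 3 (5,3) count=0: revealed 19 new [(1,0) (1,1) (1,2) (2,0) (2,1) (2,2) (3,0) (3,1) (3,2) (3,3) (3,4) (4,1) (4,2) (4,3) (4,4) (5,1) (5,2) (5,3) (5,4)] -> total=21

Answer: ......
###..#
###...
#####.
#####.
.####.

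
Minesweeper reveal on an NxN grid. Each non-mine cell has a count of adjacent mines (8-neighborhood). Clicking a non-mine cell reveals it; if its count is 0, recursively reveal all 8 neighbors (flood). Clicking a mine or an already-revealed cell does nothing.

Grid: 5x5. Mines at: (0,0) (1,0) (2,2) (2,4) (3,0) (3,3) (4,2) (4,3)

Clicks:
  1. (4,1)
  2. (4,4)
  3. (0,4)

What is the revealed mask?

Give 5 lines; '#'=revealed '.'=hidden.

Click 1 (4,1) count=2: revealed 1 new [(4,1)] -> total=1
Click 2 (4,4) count=2: revealed 1 new [(4,4)] -> total=2
Click 3 (0,4) count=0: revealed 8 new [(0,1) (0,2) (0,3) (0,4) (1,1) (1,2) (1,3) (1,4)] -> total=10

Answer: .####
.####
.....
.....
.#..#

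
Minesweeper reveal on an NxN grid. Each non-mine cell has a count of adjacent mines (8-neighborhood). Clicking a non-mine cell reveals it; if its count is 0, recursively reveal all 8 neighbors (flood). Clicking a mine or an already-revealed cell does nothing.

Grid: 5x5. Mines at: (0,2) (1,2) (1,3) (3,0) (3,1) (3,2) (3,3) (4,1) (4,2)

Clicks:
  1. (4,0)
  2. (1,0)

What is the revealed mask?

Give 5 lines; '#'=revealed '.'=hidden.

Answer: ##...
##...
##...
.....
#....

Derivation:
Click 1 (4,0) count=3: revealed 1 new [(4,0)] -> total=1
Click 2 (1,0) count=0: revealed 6 new [(0,0) (0,1) (1,0) (1,1) (2,0) (2,1)] -> total=7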